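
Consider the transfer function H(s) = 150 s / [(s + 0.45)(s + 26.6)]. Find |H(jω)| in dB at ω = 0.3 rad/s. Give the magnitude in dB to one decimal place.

9.9 dB

|j0.3| = 0.3
|j0.3 + 0.45| = √(0.3² + 0.45²) = 0.5408
|j0.3 + 26.6| = √(0.3² + 26.6²) = 26.6
|H(j0.3)| = 150 × 0.3 / (0.5408 × 26.6) = 3.1278
20 log₁₀(3.1278) = 9.90 dB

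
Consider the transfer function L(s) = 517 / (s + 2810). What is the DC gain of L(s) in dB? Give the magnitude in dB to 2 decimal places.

-14.70 dB

L(0) = 517 / 2810 = 0.18399
20 log₁₀(0.18399) = -14.704 dB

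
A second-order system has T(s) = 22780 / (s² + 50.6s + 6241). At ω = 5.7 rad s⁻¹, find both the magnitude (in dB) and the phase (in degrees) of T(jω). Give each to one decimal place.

|T| = 11.3 dB, ∠T = -2.7°

|(j5.7)² + 50.6(j5.7) + 6241| = |6208.5 + j288.42| = 6215
|T(j5.7)| = 22780 / 6215 = 3.6652
20 log₁₀(3.6652) = 11.28 dB
∠[(j5.7)² + 50.6(j5.7) + 6241] = ∠[6208.5 + j288.42] = 2.66°
∠T(j5.7) = −2.66° = -2.66°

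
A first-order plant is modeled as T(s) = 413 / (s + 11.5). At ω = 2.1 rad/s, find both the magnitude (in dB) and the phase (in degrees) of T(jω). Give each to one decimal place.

|j2.1 + 11.5| = √(2.1² + 11.5²) = 11.69
|T(j2.1)| = 413 / 11.69 = 35.329
20 log₁₀(35.329) = 30.96 dB
∠(j2.1 + 11.5) = arctan(2.1/11.5) = 10.35°
∠T(j2.1) = −10.35° = -10.35°

|T| = 31.0 dB, ∠T = -10.3°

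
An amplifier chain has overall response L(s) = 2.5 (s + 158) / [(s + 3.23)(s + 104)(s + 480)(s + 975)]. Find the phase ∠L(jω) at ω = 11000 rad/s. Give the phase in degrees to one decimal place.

∠(j11000 + 158) = arctan(11000/158) = 89.18°
∠(j11000 + 3.23) = arctan(11000/3.23) = 89.98°
∠(j11000 + 104) = arctan(11000/104) = 89.46°
∠(j11000 + 480) = arctan(11000/480) = 87.50°
∠(j11000 + 975) = arctan(11000/975) = 84.93°
∠L(j11000) = 89.18° − (89.98° + 89.46° + 87.50° + 84.93°) = -262.70°

-262.7°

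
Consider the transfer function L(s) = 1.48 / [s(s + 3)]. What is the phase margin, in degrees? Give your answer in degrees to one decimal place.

80.8 deg

Gain crossover: |L(jω)| = 1 at ω ≈ 0.487 rad/sec.
∠L(j0.487) = −90° − arctan(0.487/3) ≈ -99.22°
PM = 180° + (-99.22°) = 80.78°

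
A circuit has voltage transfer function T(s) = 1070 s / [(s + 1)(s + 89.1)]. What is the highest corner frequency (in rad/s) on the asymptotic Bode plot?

89.1 rad/s

Break frequencies occur at each pole and zero magnitude: 1 rad/s, 89.1 rad/s.
The highest is 89.1 rad/s.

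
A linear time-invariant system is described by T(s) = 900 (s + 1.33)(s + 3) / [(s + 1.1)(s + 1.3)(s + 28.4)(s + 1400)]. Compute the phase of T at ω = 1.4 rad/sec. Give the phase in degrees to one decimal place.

-30.4 deg

∠(j1.4 + 1.33) = arctan(1.4/1.33) = 46.47°
∠(j1.4 + 3) = arctan(1.4/3) = 25.02°
∠(j1.4 + 1.1) = arctan(1.4/1.1) = 51.84°
∠(j1.4 + 1.3) = arctan(1.4/1.3) = 47.12°
∠(j1.4 + 28.4) = arctan(1.4/28.4) = 2.82°
∠(j1.4 + 1400) = arctan(1.4/1400) = 0.06°
∠T(j1.4) = 46.47° + 25.02° − (51.84° + 47.12° + 2.82° + 0.06°) = -30.36°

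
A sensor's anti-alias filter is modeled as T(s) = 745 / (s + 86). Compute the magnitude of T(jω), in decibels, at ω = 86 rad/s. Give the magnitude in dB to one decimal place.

15.7 dB

|j86 + 86| = √(86² + 86²) = 121.6
|T(j86)| = 745 / 121.6 = 6.1255
20 log₁₀(6.1255) = 15.74 dB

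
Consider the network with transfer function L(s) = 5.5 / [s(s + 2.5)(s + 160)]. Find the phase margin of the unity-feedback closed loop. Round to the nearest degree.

Gain crossover: |L(jω)| = 1 at ω ≈ 0.0137 rad/s.
∠L(j0.0137) = −90° − arctan(0.0137/2.5) − arctan(0.0137/160) ≈ -90.32°
PM = 180° + (-90.32°) = 89.68°

90°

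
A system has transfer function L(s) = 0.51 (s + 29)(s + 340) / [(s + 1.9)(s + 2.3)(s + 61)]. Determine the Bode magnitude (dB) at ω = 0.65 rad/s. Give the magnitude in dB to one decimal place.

24.7 dB

|j0.65 + 29| = √(0.65² + 29²) = 29.01
|j0.65 + 340| = √(0.65² + 340²) = 340
|j0.65 + 1.9| = √(0.65² + 1.9²) = 2.008
|j0.65 + 2.3| = √(0.65² + 2.3²) = 2.39
|j0.65 + 61| = √(0.65² + 61²) = 61
|L(j0.65)| = 0.51 × 29.01 × 340 / (2.008 × 2.39 × 61) = 17.179
20 log₁₀(17.179) = 24.70 dB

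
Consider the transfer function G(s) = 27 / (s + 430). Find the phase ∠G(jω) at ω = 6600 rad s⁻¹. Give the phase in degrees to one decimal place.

∠(j6600 + 430) = arctan(6600/430) = 86.27°
∠G(j6600) = −86.27° = -86.27°

-86.3°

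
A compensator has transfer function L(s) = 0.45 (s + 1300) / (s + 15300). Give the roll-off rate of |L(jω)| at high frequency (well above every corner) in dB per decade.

0 dB/decade

With 1 zero and 1 pole, the high-frequency asymptotic slope is 20 × (1 − 1) = 0 dB/decade.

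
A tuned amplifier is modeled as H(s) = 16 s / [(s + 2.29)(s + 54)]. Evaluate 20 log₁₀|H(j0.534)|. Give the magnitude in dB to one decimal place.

|j0.534| = 0.534
|j0.534 + 2.29| = √(0.534² + 2.29²) = 2.351
|j0.534 + 54| = √(0.534² + 54²) = 54
|H(j0.534)| = 16 × 0.534 / (2.351 × 54) = 0.067284
20 log₁₀(0.067284) = -23.44 dB

-23.4 dB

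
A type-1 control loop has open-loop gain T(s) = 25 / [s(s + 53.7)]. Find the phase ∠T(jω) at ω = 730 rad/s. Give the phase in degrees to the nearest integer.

-176°

∠(j730 + 53.7) = arctan(730/53.7) = 85.79°
∠(j730) = 90.00°
∠T(j730) = − (85.79° + 90.00°) = -175.79°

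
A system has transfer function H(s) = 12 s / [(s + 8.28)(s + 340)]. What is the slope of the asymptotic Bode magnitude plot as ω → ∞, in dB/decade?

-20 dB/decade

With 1 zero and 2 poles, the high-frequency asymptotic slope is 20 × (1 − 2) = -20 dB/decade.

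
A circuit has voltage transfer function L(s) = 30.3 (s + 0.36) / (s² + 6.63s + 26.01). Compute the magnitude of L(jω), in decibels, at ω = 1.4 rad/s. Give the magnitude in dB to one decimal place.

4.6 dB

|j1.4 + 0.36| = √(1.4² + 0.36²) = 1.446
|(j1.4)² + 6.63(j1.4) + 26.01| = |24.05 + j9.282| = 25.78
|L(j1.4)| = 30.3 × 1.446 / 25.78 = 1.6991
20 log₁₀(1.6991) = 4.60 dB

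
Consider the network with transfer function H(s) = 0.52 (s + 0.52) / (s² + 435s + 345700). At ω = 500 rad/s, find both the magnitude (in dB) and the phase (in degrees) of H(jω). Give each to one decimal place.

|H| = -59.2 dB, ∠H = 23.7°

|j500 + 0.52| = √(500² + 0.52²) = 500
|(j500)² + 435(j500) + 345700| = |95700 + j2.175e+05| = 2.376e+05
|H(j500)| = 0.52 × 500 / 2.376e+05 = 0.0010942
20 log₁₀(0.0010942) = -59.22 dB
∠(j500 + 0.52) = arctan(500/0.52) = 89.94°
∠[(j500)² + 435(j500) + 345700] = ∠[95700 + j2.175e+05] = 66.25°
∠H(j500) = 89.94° − 66.25° = 23.69°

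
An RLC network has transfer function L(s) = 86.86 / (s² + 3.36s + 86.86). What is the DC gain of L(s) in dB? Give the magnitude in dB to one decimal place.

0.0 dB

L(0) = 86.86 / 86.86 = 1
20 log₁₀(1) = 0.00 dB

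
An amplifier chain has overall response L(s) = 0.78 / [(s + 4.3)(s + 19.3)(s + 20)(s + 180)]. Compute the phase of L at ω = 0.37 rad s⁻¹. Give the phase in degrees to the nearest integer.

∠(j0.37 + 4.3) = arctan(0.37/4.3) = 4.92°
∠(j0.37 + 19.3) = arctan(0.37/19.3) = 1.10°
∠(j0.37 + 20) = arctan(0.37/20) = 1.06°
∠(j0.37 + 180) = arctan(0.37/180) = 0.12°
∠L(j0.37) = − (4.92° + 1.10° + 1.06° + 0.12°) = -7.19°

-7°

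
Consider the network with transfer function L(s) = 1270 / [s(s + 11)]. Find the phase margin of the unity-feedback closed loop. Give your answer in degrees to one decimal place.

Gain crossover: |L(jω)| = 1 at ω ≈ 34.8 rad/s.
∠L(j34.8) = −90° − arctan(34.8/11) ≈ -162.46°
PM = 180° + (-162.46°) = 17.54°

17.5°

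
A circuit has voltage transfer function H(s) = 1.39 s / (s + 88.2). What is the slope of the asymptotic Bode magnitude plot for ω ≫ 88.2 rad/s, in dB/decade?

With 1 zero and 1 pole, the high-frequency asymptotic slope is 20 × (1 − 1) = 0 dB/decade.

0 dB/decade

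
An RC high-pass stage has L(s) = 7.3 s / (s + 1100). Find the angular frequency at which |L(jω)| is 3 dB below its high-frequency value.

1100 rad/s

For a single-pole high-pass, the −3 dB point is at the pole: ω = 1100 rad/s.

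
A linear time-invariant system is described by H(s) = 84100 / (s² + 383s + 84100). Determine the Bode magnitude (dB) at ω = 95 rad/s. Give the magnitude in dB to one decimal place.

0.1 dB

|(j95)² + 383(j95) + 84100| = |75075 + j36385| = 8.343e+04
|H(j95)| = 84100 / 8.343e+04 = 1.0081
20 log₁₀(1.0081) = 0.07 dB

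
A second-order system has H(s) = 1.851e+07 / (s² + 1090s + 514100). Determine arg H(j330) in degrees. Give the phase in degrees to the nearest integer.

∠[(j330)² + 1090(j330) + 514100] = ∠[4.052e+05 + j3.597e+05] = 41.60°
∠H(j330) = −41.60° = -41.60°

-42°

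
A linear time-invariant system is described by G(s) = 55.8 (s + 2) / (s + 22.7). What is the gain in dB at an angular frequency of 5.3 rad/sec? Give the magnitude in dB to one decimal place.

22.6 dB

|j5.3 + 2| = √(5.3² + 2²) = 5.665
|j5.3 + 22.7| = √(5.3² + 22.7²) = 23.31
|G(j5.3)| = 55.8 × 5.665 / 23.31 = 13.56
20 log₁₀(13.56) = 22.65 dB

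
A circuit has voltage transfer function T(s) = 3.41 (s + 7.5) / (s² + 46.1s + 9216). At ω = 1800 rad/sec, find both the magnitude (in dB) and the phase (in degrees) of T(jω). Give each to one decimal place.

|j1800 + 7.5| = √(1800² + 7.5²) = 1800
|(j1800)² + 46.1(j1800) + 9216| = |-3.2308e+06 + j82980| = 3.232e+06
|T(j1800)| = 3.41 × 1800 / 3.232e+06 = 0.0018992
20 log₁₀(0.0018992) = -54.43 dB
∠(j1800 + 7.5) = arctan(1800/7.5) = 89.76°
∠[(j1800)² + 46.1(j1800) + 9216] = ∠[-3.2308e+06 + j82980] = 178.53°
∠T(j1800) = 89.76° − 178.53° = -88.77°

|T| = -54.4 dB, ∠T = -88.8°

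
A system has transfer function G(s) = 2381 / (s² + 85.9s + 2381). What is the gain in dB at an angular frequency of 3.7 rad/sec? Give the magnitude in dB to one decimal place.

|(j3.7)² + 85.9(j3.7) + 2381| = |2367.3 + j317.83| = 2389
|G(j3.7)| = 2381 / 2389 = 0.99684
20 log₁₀(0.99684) = -0.03 dB

-0.0 dB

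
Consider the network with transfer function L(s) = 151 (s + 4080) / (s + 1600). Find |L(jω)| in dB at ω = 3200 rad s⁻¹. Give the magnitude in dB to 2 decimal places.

46.80 dB

|j3200 + 4080| = √(3200² + 4080²) = 5185
|j3200 + 1600| = √(3200² + 1600²) = 3578
|L(j3200)| = 151 × 5185 / 3578 = 218.85
20 log₁₀(218.85) = 46.803 dB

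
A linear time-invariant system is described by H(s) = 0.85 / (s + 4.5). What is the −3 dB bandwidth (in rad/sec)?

For a single-pole low-pass, the −3 dB point is at the pole: ω = 4.5 rad/sec.

4.5 rad/sec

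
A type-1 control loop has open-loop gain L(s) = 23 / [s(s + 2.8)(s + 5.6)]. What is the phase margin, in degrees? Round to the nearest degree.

52°

Gain crossover: |L(jω)| = 1 at ω ≈ 1.3 rad/s.
∠L(j1.3) = −90° − arctan(1.3/2.8) − arctan(1.3/5.6) ≈ -127.89°
PM = 180° + (-127.89°) = 52.11°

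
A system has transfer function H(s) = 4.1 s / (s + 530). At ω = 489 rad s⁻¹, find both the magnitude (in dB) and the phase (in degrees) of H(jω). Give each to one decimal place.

|j489| = 489
|j489 + 530| = √(489² + 530²) = 721.1
|H(j489)| = 4.1 × 489 / 721.1 = 2.7802
20 log₁₀(2.7802) = 8.88 dB
∠(j489) = 90.00°
∠(j489 + 530) = arctan(489/530) = 42.70°
∠H(j489) = 90.00° − 42.70° = 47.30°

|H| = 8.9 dB, ∠H = 47.3°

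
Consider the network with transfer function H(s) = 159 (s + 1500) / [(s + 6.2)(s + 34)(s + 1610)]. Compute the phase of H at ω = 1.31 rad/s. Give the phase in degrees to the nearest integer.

-14°

∠(j1.31 + 1500) = arctan(1.31/1500) = 0.05°
∠(j1.31 + 6.2) = arctan(1.31/6.2) = 11.93°
∠(j1.31 + 34) = arctan(1.31/34) = 2.21°
∠(j1.31 + 1610) = arctan(1.31/1610) = 0.05°
∠H(j1.31) = 0.05° − (11.93° + 2.21° + 0.05°) = -14.13°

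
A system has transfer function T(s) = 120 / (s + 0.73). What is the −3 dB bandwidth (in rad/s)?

For a single-pole low-pass, the −3 dB point is at the pole: ω = 0.73 rad/s.

0.73 rad/s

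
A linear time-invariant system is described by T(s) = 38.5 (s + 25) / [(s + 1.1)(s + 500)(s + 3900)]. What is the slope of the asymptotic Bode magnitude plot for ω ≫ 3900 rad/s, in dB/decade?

-40 dB/decade

With 1 zero and 3 poles, the high-frequency asymptotic slope is 20 × (1 − 3) = -40 dB/decade.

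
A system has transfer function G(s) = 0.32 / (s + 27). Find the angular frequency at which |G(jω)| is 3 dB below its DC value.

27 rad/sec

For a single-pole low-pass, the −3 dB point is at the pole: ω = 27 rad/sec.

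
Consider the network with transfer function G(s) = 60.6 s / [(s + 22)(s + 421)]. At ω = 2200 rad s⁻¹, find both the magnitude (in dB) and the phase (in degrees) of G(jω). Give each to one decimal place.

|G| = -31.4 dB, ∠G = -78.6°

|j2200| = 2200
|j2200 + 22| = √(2200² + 22²) = 2200
|j2200 + 421| = √(2200² + 421²) = 2240
|G(j2200)| = 60.6 × 2200 / (2200 × 2240) = 0.027053
20 log₁₀(0.027053) = -31.36 dB
∠(j2200) = 90.00°
∠(j2200 + 22) = arctan(2200/22) = 89.43°
∠(j2200 + 421) = arctan(2200/421) = 79.17°
∠G(j2200) = 90.00° − (89.43° + 79.17°) = -78.59°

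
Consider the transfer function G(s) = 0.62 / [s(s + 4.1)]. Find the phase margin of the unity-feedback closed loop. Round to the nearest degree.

Gain crossover: |G(jω)| = 1 at ω ≈ 0.151 rad s⁻¹.
∠G(j0.151) = −90° − arctan(0.151/4.1) ≈ -92.11°
PM = 180° + (-92.11°) = 87.89°

88°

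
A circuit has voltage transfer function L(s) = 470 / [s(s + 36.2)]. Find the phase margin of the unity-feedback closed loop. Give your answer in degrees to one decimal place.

71.2°

Gain crossover: |L(jω)| = 1 at ω ≈ 12.3 rad/s.
∠L(j12.3) = −90° − arctan(12.3/36.2) ≈ -108.76°
PM = 180° + (-108.76°) = 71.24°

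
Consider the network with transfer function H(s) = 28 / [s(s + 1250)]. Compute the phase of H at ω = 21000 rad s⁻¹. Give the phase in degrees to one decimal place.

∠(j21000 + 1250) = arctan(21000/1250) = 86.59°
∠(j21000) = 90.00°
∠H(j21000) = − (86.59° + 90.00°) = -176.59°

-176.6°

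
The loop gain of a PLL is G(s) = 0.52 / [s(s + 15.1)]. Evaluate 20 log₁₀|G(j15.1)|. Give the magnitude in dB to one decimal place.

|j15.1 + 15.1| = √(15.1² + 15.1²) = 21.35
|j15.1| = 15.1
|G(j15.1)| = 0.52 / (21.35 × 15.1) = 0.0016126
20 log₁₀(0.0016126) = -55.85 dB

-55.8 dB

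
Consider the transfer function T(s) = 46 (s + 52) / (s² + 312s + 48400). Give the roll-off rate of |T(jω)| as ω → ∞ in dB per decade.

With 1 zero and 2 poles, the high-frequency asymptotic slope is 20 × (1 − 2) = -20 dB/decade.

-20 dB/decade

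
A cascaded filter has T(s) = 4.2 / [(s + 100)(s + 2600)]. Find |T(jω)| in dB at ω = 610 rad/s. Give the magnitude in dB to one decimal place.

-111.9 dB

|j610 + 100| = √(610² + 100²) = 618.1
|j610 + 2600| = √(610² + 2600²) = 2671
|T(j610)| = 4.2 / (618.1 × 2671) = 2.5442e-06
20 log₁₀(2.5442e-06) = -111.89 dB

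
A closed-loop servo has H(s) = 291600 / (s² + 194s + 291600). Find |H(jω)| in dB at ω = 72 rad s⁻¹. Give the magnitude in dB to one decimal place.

|(j72)² + 194(j72) + 291600| = |2.8642e+05 + j13968| = 2.868e+05
|H(j72)| = 291600 / 2.868e+05 = 1.0169
20 log₁₀(1.0169) = 0.15 dB

0.1 dB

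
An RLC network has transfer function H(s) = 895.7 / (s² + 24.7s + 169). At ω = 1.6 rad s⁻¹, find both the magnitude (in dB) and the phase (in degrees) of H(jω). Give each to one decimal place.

|H| = 14.4 dB, ∠H = -13.4°

|(j1.6)² + 24.7(j1.6) + 169| = |166.44 + j39.52| = 171.1
|H(j1.6)| = 895.7 / 171.1 = 5.2359
20 log₁₀(5.2359) = 14.38 dB
∠[(j1.6)² + 24.7(j1.6) + 169] = ∠[166.44 + j39.52] = 13.36°
∠H(j1.6) = −13.36° = -13.36°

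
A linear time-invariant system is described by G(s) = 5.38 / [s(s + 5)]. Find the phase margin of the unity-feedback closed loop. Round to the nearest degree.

78°

Gain crossover: |G(jω)| = 1 at ω ≈ 1.05 rad/s.
∠G(j1.05) = −90° − arctan(1.05/5) ≈ -101.89°
PM = 180° + (-101.89°) = 78.11°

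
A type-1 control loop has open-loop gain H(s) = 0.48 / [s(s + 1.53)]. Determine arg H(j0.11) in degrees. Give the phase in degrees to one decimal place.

∠(j0.11 + 1.53) = arctan(0.11/1.53) = 4.11°
∠(j0.11) = 90.00°
∠H(j0.11) = − (4.11° + 90.00°) = -94.11°

-94.1°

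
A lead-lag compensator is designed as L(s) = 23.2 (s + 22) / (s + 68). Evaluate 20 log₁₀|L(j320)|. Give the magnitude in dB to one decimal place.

27.1 dB

|j320 + 22| = √(320² + 22²) = 320.8
|j320 + 68| = √(320² + 68²) = 327.1
|L(j320)| = 23.2 × 320.8 / 327.1 = 22.747
20 log₁₀(22.747) = 27.14 dB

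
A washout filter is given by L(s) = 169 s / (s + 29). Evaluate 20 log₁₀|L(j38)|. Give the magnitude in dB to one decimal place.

42.6 dB

|j38| = 38
|j38 + 29| = √(38² + 29²) = 47.8
|L(j38)| = 169 × 38 / 47.8 = 134.35
20 log₁₀(134.35) = 42.56 dB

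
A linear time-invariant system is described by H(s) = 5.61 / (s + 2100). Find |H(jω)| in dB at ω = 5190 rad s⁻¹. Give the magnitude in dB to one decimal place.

|j5190 + 2100| = √(5190² + 2100²) = 5599
|H(j5190)| = 5.61 / 5599 = 0.001002
20 log₁₀(0.001002) = -59.98 dB

-60.0 dB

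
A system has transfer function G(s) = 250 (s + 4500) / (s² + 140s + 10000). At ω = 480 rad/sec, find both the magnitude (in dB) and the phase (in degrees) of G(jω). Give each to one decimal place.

|G| = 13.8 dB, ∠G = -157.0 deg

|j480 + 4500| = √(480² + 4500²) = 4526
|(j480)² + 140(j480) + 10000| = |-2.204e+05 + j67200| = 2.304e+05
|G(j480)| = 250 × 4526 / 2.304e+05 = 4.9101
20 log₁₀(4.9101) = 13.82 dB
∠(j480 + 4500) = arctan(480/4500) = 6.09°
∠[(j480)² + 140(j480) + 10000] = ∠[-2.204e+05 + j67200] = 163.04°
∠G(j480) = 6.09° − 163.04° = -156.95°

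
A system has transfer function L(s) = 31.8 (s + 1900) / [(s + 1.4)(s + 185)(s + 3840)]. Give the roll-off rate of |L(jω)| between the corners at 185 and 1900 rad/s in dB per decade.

-40 dB/decade

In this band the factors already past their corner are: pole at 1.4, pole at 185; net slope = -40 dB/decade.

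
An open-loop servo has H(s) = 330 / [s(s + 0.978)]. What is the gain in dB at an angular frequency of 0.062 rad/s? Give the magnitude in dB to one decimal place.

|j0.062 + 0.978| = √(0.062² + 0.978²) = 0.98
|j0.062| = 0.062
|H(j0.062)| = 330 / (0.98 × 0.062) = 5431.4
20 log₁₀(5431.4) = 74.70 dB

74.7 dB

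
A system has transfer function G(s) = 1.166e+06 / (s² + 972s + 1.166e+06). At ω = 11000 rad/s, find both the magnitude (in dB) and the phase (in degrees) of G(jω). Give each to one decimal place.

|G| = -40.3 dB, ∠G = -174.9°

|(j11000)² + 972(j11000) + 1.166e+06| = |-1.1983e+08 + j1.0692e+07| = 1.203e+08
|G(j11000)| = 1.166e+06 / 1.203e+08 = 0.0096916
20 log₁₀(0.0096916) = -40.27 dB
∠[(j11000)² + 972(j11000) + 1.166e+06] = ∠[-1.1983e+08 + j1.0692e+07] = 174.90°
∠G(j11000) = −174.90° = -174.90°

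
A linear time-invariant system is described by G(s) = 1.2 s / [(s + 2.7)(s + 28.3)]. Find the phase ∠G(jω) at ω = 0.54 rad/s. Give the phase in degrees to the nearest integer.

∠(j0.54) = 90.00°
∠(j0.54 + 2.7) = arctan(0.54/2.7) = 11.31°
∠(j0.54 + 28.3) = arctan(0.54/28.3) = 1.09°
∠G(j0.54) = 90.00° − (11.31° + 1.09°) = 77.60°

78 deg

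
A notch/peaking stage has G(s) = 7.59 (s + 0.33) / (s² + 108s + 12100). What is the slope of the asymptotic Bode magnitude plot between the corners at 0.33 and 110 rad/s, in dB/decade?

In this band the factors already past their corner are: zero at 0.33; net slope = 20 dB/decade.

20 dB/decade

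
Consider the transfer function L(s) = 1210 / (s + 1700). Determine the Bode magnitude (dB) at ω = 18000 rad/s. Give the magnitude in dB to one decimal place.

-23.5 dB

|j18000 + 1700| = √(18000² + 1700²) = 1.808e+04
|L(j18000)| = 1210 / 1.808e+04 = 0.066924
20 log₁₀(0.066924) = -23.49 dB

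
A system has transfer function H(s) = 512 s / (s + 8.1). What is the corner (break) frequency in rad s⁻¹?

8.1 rad s⁻¹

The single real pole at s = −8.1 gives a corner at ω = 8.1 rad s⁻¹.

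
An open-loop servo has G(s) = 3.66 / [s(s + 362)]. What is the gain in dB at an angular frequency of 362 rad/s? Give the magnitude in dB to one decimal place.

|j362 + 362| = √(362² + 362²) = 511.9
|j362| = 362
|G(j362)| = 3.66 / (511.9 × 362) = 1.9749e-05
20 log₁₀(1.9749e-05) = -94.09 dB

-94.1 dB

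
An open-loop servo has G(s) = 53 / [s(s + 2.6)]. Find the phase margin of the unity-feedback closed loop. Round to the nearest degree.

Gain crossover: |G(jω)| = 1 at ω ≈ 7.05 rad/s.
∠G(j7.05) = −90° − arctan(7.05/2.6) ≈ -159.76°
PM = 180° + (-159.76°) = 20.24°

20°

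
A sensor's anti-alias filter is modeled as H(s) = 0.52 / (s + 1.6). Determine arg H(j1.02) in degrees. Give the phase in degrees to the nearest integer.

-33 deg

∠(j1.02 + 1.6) = arctan(1.02/1.6) = 32.52°
∠H(j1.02) = −32.52° = -32.52°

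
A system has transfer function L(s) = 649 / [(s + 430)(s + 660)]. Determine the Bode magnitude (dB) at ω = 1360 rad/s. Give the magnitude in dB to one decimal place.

-70.4 dB

|j1360 + 430| = √(1360² + 430²) = 1426
|j1360 + 660| = √(1360² + 660²) = 1512
|L(j1360)| = 649 / (1426 × 1512) = 0.00030099
20 log₁₀(0.00030099) = -70.43 dB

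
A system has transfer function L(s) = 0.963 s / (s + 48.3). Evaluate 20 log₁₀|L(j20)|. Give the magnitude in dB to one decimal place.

|j20| = 20
|j20 + 48.3| = √(20² + 48.3²) = 52.28
|L(j20)| = 0.963 × 20 / 52.28 = 0.36842
20 log₁₀(0.36842) = -8.67 dB

-8.7 dB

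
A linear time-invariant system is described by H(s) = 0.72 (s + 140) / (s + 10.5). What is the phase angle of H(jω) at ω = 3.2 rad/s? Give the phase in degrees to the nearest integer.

∠(j3.2 + 140) = arctan(3.2/140) = 1.31°
∠(j3.2 + 10.5) = arctan(3.2/10.5) = 16.95°
∠H(j3.2) = 1.31° − 16.95° = -15.64°

-16 deg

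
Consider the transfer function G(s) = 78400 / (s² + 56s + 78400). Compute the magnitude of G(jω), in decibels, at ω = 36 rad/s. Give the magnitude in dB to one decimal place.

0.1 dB

|(j36)² + 56(j36) + 78400| = |77104 + j2016| = 7.713e+04
|G(j36)| = 78400 / 7.713e+04 = 1.0165
20 log₁₀(1.0165) = 0.14 dB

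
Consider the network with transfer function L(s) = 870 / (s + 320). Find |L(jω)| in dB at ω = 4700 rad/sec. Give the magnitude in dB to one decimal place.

-14.7 dB

|j4700 + 320| = √(4700² + 320²) = 4711
|L(j4700)| = 870 / 4711 = 0.18468
20 log₁₀(0.18468) = -14.67 dB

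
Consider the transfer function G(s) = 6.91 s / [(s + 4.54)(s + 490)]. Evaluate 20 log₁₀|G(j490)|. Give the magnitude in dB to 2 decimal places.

|j490| = 490
|j490 + 4.54| = √(490² + 4.54²) = 490
|j490 + 490| = √(490² + 490²) = 693
|G(j490)| = 6.91 × 490 / (490 × 693) = 0.0099712
20 log₁₀(0.0099712) = -40.025 dB

-40.03 dB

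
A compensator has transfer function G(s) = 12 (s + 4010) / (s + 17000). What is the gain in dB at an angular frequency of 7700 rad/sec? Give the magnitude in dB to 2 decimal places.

|j7700 + 4010| = √(7700² + 4010²) = 8682
|j7700 + 17000| = √(7700² + 17000²) = 1.866e+04
|G(j7700)| = 12 × 8682 / 1.866e+04 = 5.5823
20 log₁₀(5.5823) = 14.936 dB

14.94 dB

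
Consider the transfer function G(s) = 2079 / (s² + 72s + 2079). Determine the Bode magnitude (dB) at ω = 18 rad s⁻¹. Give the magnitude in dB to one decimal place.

-0.4 dB

|(j18)² + 72(j18) + 2079| = |1755 + j1296| = 2182
|G(j18)| = 2079 / 2182 = 0.95294
20 log₁₀(0.95294) = -0.42 dB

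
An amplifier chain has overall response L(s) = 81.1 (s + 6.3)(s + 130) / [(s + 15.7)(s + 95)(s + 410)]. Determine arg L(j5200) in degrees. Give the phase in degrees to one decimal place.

∠(j5200 + 6.3) = arctan(5200/6.3) = 89.93°
∠(j5200 + 130) = arctan(5200/130) = 88.57°
∠(j5200 + 15.7) = arctan(5200/15.7) = 89.83°
∠(j5200 + 95) = arctan(5200/95) = 88.95°
∠(j5200 + 410) = arctan(5200/410) = 85.49°
∠L(j5200) = 89.93° + 88.57° − (89.83° + 88.95° + 85.49°) = -85.77°

-85.8°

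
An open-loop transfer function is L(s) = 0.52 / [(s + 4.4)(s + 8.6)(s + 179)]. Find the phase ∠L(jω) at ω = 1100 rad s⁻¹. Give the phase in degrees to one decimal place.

-260.1°

∠(j1100 + 4.4) = arctan(1100/4.4) = 89.77°
∠(j1100 + 8.6) = arctan(1100/8.6) = 89.55°
∠(j1100 + 179) = arctan(1100/179) = 80.76°
∠L(j1100) = − (89.77° + 89.55° + 80.76°) = -260.08°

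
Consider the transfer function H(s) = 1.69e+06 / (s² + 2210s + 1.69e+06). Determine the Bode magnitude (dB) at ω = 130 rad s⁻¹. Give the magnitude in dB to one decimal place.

|(j130)² + 2210(j130) + 1.69e+06| = |1.6731e+06 + j2.873e+05| = 1.698e+06
|H(j130)| = 1.69e+06 / 1.698e+06 = 0.99553
20 log₁₀(0.99553) = -0.04 dB

-0.0 dB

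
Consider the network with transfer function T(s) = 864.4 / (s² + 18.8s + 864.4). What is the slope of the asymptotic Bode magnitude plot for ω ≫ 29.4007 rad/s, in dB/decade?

-40 dB/decade

With 0 zeros and 2 poles, the high-frequency asymptotic slope is 20 × (0 − 2) = -40 dB/decade.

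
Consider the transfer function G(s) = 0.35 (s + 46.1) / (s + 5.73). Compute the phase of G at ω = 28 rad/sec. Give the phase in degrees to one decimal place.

-47.2°

∠(j28 + 46.1) = arctan(28/46.1) = 31.27°
∠(j28 + 5.73) = arctan(28/5.73) = 78.43°
∠G(j28) = 31.27° − 78.43° = -47.16°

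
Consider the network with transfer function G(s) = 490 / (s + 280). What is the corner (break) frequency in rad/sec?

280 rad/sec

The single real pole at s = −280 gives a corner at ω = 280 rad/sec.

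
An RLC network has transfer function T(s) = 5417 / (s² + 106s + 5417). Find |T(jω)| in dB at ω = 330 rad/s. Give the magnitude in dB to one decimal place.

|(j330)² + 106(j330) + 5417| = |-1.0348e+05 + j34980| = 1.092e+05
|T(j330)| = 5417 / 1.092e+05 = 0.04959
20 log₁₀(0.04959) = -26.09 dB

-26.1 dB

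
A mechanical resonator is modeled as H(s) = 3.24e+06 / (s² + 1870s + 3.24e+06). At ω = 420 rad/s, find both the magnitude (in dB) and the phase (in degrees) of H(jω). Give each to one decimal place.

|H| = 0.2 dB, ∠H = -14.4 deg

|(j420)² + 1870(j420) + 3.24e+06| = |3.0636e+06 + j7.854e+05| = 3.163e+06
|H(j420)| = 3.24e+06 / 3.163e+06 = 1.0245
20 log₁₀(1.0245) = 0.21 dB
∠[(j420)² + 1870(j420) + 3.24e+06] = ∠[3.0636e+06 + j7.854e+05] = 14.38°
∠H(j420) = −14.38° = -14.38°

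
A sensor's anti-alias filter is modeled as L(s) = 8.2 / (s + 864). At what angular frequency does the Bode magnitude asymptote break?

864 rad/sec

The single real pole at s = −864 gives a corner at ω = 864 rad/sec.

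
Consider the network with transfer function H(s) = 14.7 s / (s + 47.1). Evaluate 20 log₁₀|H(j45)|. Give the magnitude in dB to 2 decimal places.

|j45| = 45
|j45 + 47.1| = √(45² + 47.1²) = 65.14
|H(j45)| = 14.7 × 45 / 65.14 = 10.155
20 log₁₀(10.155) = 20.133 dB

20.13 dB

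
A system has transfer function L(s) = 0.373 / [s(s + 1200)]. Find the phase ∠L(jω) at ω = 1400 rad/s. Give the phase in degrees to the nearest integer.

-139°

∠(j1400 + 1200) = arctan(1400/1200) = 49.40°
∠(j1400) = 90.00°
∠L(j1400) = − (49.40° + 90.00°) = -139.40°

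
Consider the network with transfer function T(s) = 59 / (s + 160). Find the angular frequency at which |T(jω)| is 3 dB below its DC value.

For a single-pole low-pass, the −3 dB point is at the pole: ω = 160 rad/sec.

160 rad/sec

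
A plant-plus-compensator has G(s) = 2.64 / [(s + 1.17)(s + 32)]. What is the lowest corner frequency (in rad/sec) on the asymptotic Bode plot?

Break frequencies occur at each pole and zero magnitude: 1.17 rad/sec, 32 rad/sec.
The lowest is 1.17 rad/sec.

1.17 rad/sec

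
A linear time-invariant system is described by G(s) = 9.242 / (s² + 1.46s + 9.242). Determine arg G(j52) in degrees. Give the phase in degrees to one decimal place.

∠[(j52)² + 1.46(j52) + 9.242] = ∠[-2694.8 + j75.92] = 178.39°
∠G(j52) = −178.39° = -178.39°

-178.4 deg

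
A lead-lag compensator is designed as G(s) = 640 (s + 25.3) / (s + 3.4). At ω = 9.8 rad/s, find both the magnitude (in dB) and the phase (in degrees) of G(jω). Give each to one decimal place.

|G| = 64.5 dB, ∠G = -49.7°

|j9.8 + 25.3| = √(9.8² + 25.3²) = 27.13
|j9.8 + 3.4| = √(9.8² + 3.4²) = 10.37
|G(j9.8)| = 640 × 27.13 / 10.37 = 1674
20 log₁₀(1674) = 64.48 dB
∠(j9.8 + 25.3) = arctan(9.8/25.3) = 21.17°
∠(j9.8 + 3.4) = arctan(9.8/3.4) = 70.87°
∠G(j9.8) = 21.17° − 70.87° = -49.69°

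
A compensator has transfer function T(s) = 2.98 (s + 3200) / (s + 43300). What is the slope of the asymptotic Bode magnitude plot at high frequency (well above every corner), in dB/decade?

With 1 zero and 1 pole, the high-frequency asymptotic slope is 20 × (1 − 1) = 0 dB/decade.

0 dB/decade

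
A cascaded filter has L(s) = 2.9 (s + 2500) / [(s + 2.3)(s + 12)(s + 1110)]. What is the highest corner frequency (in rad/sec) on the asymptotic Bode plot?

2500 rad/sec

Break frequencies occur at each pole and zero magnitude: 2.3 rad/sec, 12 rad/sec, 1110 rad/sec, 2500 rad/sec.
The highest is 2500 rad/sec.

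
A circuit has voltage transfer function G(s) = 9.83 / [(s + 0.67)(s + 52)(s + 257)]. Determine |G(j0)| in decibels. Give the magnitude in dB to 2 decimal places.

G(0) = 9.83 / (0.67 × 52 × 257) = 0.0010978
20 log₁₀(0.0010978) = -59.189 dB

-59.19 dB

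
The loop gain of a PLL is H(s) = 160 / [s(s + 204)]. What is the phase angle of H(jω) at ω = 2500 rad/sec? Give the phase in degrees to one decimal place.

∠(j2500 + 204) = arctan(2500/204) = 85.34°
∠(j2500) = 90.00°
∠H(j2500) = − (85.34° + 90.00°) = -175.34°

-175.3 deg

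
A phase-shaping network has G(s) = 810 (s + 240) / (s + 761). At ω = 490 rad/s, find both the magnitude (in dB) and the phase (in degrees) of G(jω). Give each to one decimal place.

|G| = 53.8 dB, ∠G = 31.1°

|j490 + 240| = √(490² + 240²) = 545.6
|j490 + 761| = √(490² + 761²) = 905.1
|G(j490)| = 810 × 545.6 / 905.1 = 488.29
20 log₁₀(488.29) = 53.77 dB
∠(j490 + 240) = arctan(490/240) = 63.90°
∠(j490 + 761) = arctan(490/761) = 32.78°
∠G(j490) = 63.90° − 32.78° = 31.13°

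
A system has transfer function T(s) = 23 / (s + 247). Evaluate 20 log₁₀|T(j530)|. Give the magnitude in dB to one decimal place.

|j530 + 247| = √(530² + 247²) = 584.7
|T(j530)| = 23 / 584.7 = 0.039334
20 log₁₀(0.039334) = -28.10 dB

-28.1 dB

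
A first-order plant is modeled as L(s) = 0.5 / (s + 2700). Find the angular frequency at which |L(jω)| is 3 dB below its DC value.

For a single-pole low-pass, the −3 dB point is at the pole: ω = 2700 rad/s.

2700 rad/s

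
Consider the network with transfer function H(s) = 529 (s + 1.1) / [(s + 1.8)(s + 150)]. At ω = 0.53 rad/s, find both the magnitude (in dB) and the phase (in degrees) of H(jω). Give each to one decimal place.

|H| = 7.2 dB, ∠H = 9.1°

|j0.53 + 1.1| = √(0.53² + 1.1²) = 1.221
|j0.53 + 1.8| = √(0.53² + 1.8²) = 1.876
|j0.53 + 150| = √(0.53² + 150²) = 150
|H(j0.53)| = 529 × 1.221 / (1.876 × 150) = 2.2949
20 log₁₀(2.2949) = 7.22 dB
∠(j0.53 + 1.1) = arctan(0.53/1.1) = 25.73°
∠(j0.53 + 1.8) = arctan(0.53/1.8) = 16.41°
∠(j0.53 + 150) = arctan(0.53/150) = 0.20°
∠H(j0.53) = 25.73° − (16.41° + 0.20°) = 9.12°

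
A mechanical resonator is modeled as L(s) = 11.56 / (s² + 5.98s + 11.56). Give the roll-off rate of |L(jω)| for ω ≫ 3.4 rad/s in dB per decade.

-40 dB/decade

With 0 zeros and 2 poles, the high-frequency asymptotic slope is 20 × (0 − 2) = -40 dB/decade.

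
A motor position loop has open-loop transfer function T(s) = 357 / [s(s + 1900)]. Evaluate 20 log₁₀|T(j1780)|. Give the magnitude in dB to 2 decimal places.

-82.27 dB

|j1780 + 1900| = √(1780² + 1900²) = 2604
|j1780| = 1780
|T(j1780)| = 357 / (2604 × 1780) = 7.7034e-05
20 log₁₀(7.7034e-05) = -82.266 dB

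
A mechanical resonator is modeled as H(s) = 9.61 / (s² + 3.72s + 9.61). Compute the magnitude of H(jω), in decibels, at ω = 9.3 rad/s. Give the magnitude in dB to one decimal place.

-18.9 dB

|(j9.3)² + 3.72(j9.3) + 9.61| = |-76.88 + j34.596| = 84.31
|H(j9.3)| = 9.61 / 84.31 = 0.11399
20 log₁₀(0.11399) = -18.86 dB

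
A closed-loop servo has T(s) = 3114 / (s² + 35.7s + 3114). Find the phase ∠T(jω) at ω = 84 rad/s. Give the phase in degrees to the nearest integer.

-143°

∠[(j84)² + 35.7(j84) + 3114] = ∠[-3942 + j2998.8] = 142.74°
∠T(j84) = −142.74° = -142.74°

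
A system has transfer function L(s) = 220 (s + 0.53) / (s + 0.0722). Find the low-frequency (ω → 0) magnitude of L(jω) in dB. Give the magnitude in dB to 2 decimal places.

L(0) = 220 × 0.53 / 0.0722 = 1615
20 log₁₀(1615) = 64.163 dB

64.16 dB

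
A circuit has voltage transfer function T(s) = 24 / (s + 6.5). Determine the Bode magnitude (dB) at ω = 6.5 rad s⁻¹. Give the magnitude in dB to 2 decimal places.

|j6.5 + 6.5| = √(6.5² + 6.5²) = 9.192
|T(j6.5)| = 24 / 9.192 = 2.6109
20 log₁₀(2.6109) = 8.336 dB

8.34 dB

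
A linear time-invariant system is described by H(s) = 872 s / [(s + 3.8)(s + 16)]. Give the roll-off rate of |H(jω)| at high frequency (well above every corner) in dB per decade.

-20 dB/decade

With 1 zero and 2 poles, the high-frequency asymptotic slope is 20 × (1 − 2) = -20 dB/decade.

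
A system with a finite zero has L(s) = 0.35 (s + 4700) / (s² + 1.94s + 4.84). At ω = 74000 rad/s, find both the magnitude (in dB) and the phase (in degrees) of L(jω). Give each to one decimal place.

|j74000 + 4700| = √(74000² + 4700²) = 7.415e+04
|(j74000)² + 1.94(j74000) + 4.84| = |-5.476e+09 + j1.4356e+05| = 5.476e+09
|L(j74000)| = 0.35 × 7.415e+04 / 5.476e+09 = 4.7393e-06
20 log₁₀(4.7393e-06) = -106.49 dB
∠(j74000 + 4700) = arctan(74000/4700) = 86.37°
∠[(j74000)² + 1.94(j74000) + 4.84] = ∠[-5.476e+09 + j1.4356e+05] = 180.00°
∠L(j74000) = 86.37° − 180.00° = -93.63°

|L| = -106.5 dB, ∠L = -93.6°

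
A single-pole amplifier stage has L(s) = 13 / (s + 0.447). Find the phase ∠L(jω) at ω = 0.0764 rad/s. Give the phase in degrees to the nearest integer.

∠(j0.0764 + 0.447) = arctan(0.0764/0.447) = 9.70°
∠L(j0.0764) = −9.70° = -9.70°

-10°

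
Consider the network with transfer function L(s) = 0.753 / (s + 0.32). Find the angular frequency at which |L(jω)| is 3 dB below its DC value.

0.32 rad s⁻¹

For a single-pole low-pass, the −3 dB point is at the pole: ω = 0.32 rad s⁻¹.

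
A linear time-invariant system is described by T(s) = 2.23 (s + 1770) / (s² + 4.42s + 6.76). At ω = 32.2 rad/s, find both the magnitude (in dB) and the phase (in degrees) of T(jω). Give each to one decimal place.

|T| = 11.6 dB, ∠T = -171.1°

|j32.2 + 1770| = √(32.2² + 1770²) = 1770
|(j32.2)² + 4.42(j32.2) + 6.76| = |-1030.1 + j142.32| = 1040
|T(j32.2)| = 2.23 × 1770 / 1040 = 3.7964
20 log₁₀(3.7964) = 11.59 dB
∠(j32.2 + 1770) = arctan(32.2/1770) = 1.04°
∠[(j32.2)² + 4.42(j32.2) + 6.76] = ∠[-1030.1 + j142.32] = 172.13°
∠T(j32.2) = 1.04° − 172.13° = -171.09°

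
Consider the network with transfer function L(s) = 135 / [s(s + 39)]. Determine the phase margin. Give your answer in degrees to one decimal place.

Gain crossover: |L(jω)| = 1 at ω ≈ 3.45 rad/s.
∠L(j3.45) = −90° − arctan(3.45/39) ≈ -95.05°
PM = 180° + (-95.05°) = 84.95°

84.9°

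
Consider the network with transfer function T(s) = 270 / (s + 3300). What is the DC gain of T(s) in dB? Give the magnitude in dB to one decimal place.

-21.7 dB

T(0) = 270 / 3300 = 0.081818
20 log₁₀(0.081818) = -21.74 dB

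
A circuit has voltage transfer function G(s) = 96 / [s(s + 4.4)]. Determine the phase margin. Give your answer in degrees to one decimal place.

25.3 deg

Gain crossover: |G(jω)| = 1 at ω ≈ 9.32 rad/sec.
∠G(j9.32) = −90° − arctan(9.32/4.4) ≈ -154.72°
PM = 180° + (-154.72°) = 25.28°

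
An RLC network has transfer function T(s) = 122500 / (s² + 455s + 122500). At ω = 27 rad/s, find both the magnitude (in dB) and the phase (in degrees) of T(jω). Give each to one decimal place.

|T| = 0.0 dB, ∠T = -5.8 deg

|(j27)² + 455(j27) + 122500| = |1.2177e+05 + j12285| = 1.224e+05
|T(j27)| = 122500 / 1.224e+05 = 1.0009
20 log₁₀(1.0009) = 0.01 dB
∠[(j27)² + 455(j27) + 122500] = ∠[1.2177e+05 + j12285] = 5.76°
∠T(j27) = −5.76° = -5.76°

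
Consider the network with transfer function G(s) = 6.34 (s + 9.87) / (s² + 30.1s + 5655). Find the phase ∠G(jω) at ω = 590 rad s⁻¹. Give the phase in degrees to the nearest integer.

-88°

∠(j590 + 9.87) = arctan(590/9.87) = 89.04°
∠[(j590)² + 30.1(j590) + 5655] = ∠[-3.4244e+05 + j17759] = 177.03°
∠G(j590) = 89.04° − 177.03° = -87.99°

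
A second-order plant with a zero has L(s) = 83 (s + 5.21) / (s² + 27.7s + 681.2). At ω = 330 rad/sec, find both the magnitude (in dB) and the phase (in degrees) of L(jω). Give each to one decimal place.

|L| = -12.0 dB, ∠L = -86.1°

|j330 + 5.21| = √(330² + 5.21²) = 330
|(j330)² + 27.7(j330) + 681.2| = |-1.0822e+05 + j9141| = 1.086e+05
|L(j330)| = 83 × 330 / 1.086e+05 = 0.25223
20 log₁₀(0.25223) = -11.96 dB
∠(j330 + 5.21) = arctan(330/5.21) = 89.10°
∠[(j330)² + 27.7(j330) + 681.2] = ∠[-1.0822e+05 + j9141] = 175.17°
∠L(j330) = 89.10° − 175.17° = -86.08°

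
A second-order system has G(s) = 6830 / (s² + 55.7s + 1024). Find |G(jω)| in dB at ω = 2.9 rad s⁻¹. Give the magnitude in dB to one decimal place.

16.4 dB

|(j2.9)² + 55.7(j2.9) + 1024| = |1015.6 + j161.53| = 1028
|G(j2.9)| = 6830 / 1028 = 6.6417
20 log₁₀(6.6417) = 16.45 dB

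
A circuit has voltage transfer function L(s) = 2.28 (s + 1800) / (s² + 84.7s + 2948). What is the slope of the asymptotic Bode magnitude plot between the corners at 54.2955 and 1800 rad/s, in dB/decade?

-40 dB/decade

In this band the factors already past their corner are: complex pole pair at ωₙ ≈ 54.3; net slope = -40 dB/decade.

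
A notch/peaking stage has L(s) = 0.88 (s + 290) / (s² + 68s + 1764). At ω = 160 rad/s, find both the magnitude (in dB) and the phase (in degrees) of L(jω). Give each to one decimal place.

|L| = -39.1 dB, ∠L = -126.6°

|j160 + 290| = √(160² + 290²) = 331.2
|(j160)² + 68(j160) + 1764| = |-23836 + j10880| = 2.62e+04
|L(j160)| = 0.88 × 331.2 / 2.62e+04 = 0.011124
20 log₁₀(0.011124) = -39.07 dB
∠(j160 + 290) = arctan(160/290) = 28.89°
∠[(j160)² + 68(j160) + 1764] = ∠[-23836 + j10880] = 155.47°
∠L(j160) = 28.89° − 155.47° = -126.58°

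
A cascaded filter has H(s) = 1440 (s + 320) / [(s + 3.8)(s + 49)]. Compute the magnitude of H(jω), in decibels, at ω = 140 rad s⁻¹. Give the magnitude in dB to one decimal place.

27.7 dB

|j140 + 320| = √(140² + 320²) = 349.3
|j140 + 3.8| = √(140² + 3.8²) = 140.1
|j140 + 49| = √(140² + 49²) = 148.3
|H(j140)| = 1440 × 349.3 / (140.1 × 148.3) = 24.212
20 log₁₀(24.212) = 27.68 dB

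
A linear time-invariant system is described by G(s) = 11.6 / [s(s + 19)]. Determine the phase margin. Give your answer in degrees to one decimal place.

Gain crossover: |G(jω)| = 1 at ω ≈ 0.61 rad s⁻¹.
∠G(j0.61) = −90° − arctan(0.61/19) ≈ -91.84°
PM = 180° + (-91.84°) = 88.16°

88.2 deg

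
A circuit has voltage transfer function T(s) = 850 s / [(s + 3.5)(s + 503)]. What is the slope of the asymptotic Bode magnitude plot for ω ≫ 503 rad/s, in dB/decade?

-20 dB/decade

With 1 zero and 2 poles, the high-frequency asymptotic slope is 20 × (1 − 2) = -20 dB/decade.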